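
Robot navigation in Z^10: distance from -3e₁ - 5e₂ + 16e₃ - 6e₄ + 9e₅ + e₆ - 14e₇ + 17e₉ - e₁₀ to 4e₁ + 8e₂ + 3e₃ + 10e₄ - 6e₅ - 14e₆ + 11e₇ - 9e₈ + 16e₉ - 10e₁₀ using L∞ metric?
25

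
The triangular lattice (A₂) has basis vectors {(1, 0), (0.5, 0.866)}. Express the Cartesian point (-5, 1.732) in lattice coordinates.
-6b₁ + 2b₂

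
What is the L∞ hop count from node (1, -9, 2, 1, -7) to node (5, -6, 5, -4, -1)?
6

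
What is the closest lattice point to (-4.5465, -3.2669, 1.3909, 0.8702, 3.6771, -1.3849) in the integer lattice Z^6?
(-5, -3, 1, 1, 4, -1)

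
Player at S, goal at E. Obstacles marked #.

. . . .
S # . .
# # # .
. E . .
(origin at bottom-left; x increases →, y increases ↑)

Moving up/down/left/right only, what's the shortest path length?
9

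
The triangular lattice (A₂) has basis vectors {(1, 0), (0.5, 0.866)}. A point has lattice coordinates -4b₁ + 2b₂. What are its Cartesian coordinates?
(-3, 1.732)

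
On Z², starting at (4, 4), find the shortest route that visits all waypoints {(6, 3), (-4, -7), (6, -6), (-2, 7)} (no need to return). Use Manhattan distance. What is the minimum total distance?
39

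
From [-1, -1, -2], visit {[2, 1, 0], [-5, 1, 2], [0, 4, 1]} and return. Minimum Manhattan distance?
32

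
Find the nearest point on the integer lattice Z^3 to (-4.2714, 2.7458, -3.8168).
(-4, 3, -4)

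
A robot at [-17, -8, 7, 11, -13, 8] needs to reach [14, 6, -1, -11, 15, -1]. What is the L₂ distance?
50.6952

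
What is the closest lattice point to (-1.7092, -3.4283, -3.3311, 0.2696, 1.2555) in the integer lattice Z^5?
(-2, -3, -3, 0, 1)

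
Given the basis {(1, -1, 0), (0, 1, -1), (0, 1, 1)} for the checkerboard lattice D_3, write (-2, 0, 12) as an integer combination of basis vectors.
-2b₁ - 7b₂ + 5b₃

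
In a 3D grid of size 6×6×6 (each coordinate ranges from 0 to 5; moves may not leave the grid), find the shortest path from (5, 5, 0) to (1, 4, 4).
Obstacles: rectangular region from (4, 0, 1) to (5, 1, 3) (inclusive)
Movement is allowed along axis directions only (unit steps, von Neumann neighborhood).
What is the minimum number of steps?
9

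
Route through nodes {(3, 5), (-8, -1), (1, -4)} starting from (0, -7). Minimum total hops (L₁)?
32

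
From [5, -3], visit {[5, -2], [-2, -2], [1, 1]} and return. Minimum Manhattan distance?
22
(one optimal route: (5, -3) → (5, -2) → (-2, -2) → (1, 1) → (5, -3))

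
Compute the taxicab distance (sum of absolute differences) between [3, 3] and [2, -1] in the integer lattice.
5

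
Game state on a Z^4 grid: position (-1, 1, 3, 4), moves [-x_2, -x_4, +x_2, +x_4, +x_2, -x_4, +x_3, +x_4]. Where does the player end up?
(-1, 2, 4, 4)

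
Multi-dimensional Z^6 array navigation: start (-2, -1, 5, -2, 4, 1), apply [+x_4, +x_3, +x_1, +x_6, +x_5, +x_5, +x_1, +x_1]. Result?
(1, -1, 6, -1, 6, 2)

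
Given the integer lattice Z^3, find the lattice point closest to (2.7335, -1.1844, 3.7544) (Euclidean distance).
(3, -1, 4)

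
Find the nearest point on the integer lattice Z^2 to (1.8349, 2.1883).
(2, 2)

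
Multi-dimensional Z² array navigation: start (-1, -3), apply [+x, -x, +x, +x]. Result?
(1, -3)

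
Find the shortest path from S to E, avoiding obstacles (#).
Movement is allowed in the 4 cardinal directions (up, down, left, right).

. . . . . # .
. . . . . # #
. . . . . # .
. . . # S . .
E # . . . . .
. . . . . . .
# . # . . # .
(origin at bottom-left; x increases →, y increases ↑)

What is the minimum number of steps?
7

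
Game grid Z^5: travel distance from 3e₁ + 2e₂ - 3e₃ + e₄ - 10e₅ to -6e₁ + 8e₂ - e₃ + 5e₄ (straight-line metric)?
15.3948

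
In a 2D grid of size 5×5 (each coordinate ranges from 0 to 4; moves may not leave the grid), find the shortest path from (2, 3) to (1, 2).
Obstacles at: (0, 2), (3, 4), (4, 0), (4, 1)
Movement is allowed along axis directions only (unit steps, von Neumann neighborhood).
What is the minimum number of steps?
2
(one shortest path: (2, 3) → (1, 3) → (1, 2))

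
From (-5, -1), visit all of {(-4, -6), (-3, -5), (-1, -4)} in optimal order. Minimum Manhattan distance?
11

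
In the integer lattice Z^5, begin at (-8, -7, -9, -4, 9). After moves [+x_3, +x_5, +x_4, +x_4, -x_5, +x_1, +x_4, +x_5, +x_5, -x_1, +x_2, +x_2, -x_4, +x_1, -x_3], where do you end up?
(-7, -5, -9, -2, 11)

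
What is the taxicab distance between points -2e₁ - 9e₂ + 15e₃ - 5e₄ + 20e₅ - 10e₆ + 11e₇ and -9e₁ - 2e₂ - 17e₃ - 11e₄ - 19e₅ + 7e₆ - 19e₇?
138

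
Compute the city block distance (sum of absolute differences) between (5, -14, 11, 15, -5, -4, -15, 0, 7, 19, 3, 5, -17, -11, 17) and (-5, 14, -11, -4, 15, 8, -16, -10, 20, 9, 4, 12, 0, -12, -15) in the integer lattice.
203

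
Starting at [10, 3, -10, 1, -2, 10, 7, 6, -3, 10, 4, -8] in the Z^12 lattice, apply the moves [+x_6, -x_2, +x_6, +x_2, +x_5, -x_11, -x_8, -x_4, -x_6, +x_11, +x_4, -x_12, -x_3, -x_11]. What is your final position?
(10, 3, -11, 1, -1, 11, 7, 5, -3, 10, 3, -9)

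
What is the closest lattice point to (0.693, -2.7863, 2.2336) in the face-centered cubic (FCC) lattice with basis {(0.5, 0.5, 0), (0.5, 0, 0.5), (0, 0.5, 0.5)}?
(0.5, -3, 2.5)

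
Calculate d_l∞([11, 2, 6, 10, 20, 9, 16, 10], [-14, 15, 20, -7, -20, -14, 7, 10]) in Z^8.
40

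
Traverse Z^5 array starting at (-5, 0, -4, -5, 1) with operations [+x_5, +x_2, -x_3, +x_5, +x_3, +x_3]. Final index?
(-5, 1, -3, -5, 3)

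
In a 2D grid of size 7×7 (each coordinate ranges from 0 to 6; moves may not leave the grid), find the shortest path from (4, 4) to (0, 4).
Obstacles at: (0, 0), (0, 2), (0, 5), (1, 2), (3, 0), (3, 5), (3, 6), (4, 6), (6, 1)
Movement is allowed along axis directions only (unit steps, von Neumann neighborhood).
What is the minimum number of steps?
4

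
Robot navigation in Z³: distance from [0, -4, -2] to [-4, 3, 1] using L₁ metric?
14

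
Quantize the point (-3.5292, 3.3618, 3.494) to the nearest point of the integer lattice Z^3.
(-4, 3, 3)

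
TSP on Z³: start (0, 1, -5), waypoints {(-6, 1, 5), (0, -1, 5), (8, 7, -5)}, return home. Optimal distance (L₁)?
64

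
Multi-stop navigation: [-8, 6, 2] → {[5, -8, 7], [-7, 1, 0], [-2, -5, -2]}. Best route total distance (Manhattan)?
40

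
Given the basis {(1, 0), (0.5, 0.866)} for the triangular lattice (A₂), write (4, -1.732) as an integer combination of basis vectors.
5b₁ - 2b₂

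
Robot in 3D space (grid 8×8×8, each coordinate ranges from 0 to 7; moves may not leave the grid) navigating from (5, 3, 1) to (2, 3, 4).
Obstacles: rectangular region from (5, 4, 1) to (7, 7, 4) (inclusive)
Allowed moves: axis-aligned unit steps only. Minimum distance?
6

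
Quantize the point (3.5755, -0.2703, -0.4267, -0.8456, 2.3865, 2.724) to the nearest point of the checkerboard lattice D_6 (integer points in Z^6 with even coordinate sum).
(4, 0, 0, -1, 2, 3)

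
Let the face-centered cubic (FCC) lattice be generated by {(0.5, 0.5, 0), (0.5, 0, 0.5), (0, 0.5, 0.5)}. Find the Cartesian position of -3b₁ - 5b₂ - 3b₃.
(-4, -3, -4)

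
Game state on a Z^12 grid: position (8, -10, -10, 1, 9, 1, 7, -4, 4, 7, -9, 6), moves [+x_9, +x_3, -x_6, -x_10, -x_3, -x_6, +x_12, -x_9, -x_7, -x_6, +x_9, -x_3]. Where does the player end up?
(8, -10, -11, 1, 9, -2, 6, -4, 5, 6, -9, 7)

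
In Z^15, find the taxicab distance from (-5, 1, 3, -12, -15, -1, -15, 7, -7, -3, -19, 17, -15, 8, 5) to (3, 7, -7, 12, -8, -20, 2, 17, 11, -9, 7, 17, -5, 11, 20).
179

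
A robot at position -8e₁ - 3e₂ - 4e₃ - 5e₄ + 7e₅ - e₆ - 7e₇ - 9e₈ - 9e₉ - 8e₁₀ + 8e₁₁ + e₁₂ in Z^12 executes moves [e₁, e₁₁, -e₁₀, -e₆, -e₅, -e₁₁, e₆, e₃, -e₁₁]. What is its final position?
(-7, -3, -3, -5, 6, -1, -7, -9, -9, -9, 7, 1)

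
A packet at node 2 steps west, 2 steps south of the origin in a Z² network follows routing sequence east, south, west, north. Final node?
(-2, -2)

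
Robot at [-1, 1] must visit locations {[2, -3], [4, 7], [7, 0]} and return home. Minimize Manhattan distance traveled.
36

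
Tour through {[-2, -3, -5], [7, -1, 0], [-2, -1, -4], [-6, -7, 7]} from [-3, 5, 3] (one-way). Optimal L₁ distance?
55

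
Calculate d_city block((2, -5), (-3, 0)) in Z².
10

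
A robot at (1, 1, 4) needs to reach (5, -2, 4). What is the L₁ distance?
7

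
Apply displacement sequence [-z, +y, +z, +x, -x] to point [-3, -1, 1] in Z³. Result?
(-3, 0, 1)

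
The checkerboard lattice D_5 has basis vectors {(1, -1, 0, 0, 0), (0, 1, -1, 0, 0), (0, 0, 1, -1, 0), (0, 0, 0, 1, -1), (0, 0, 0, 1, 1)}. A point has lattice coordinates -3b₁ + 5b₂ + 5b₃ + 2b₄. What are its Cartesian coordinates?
(-3, 8, 0, -3, -2)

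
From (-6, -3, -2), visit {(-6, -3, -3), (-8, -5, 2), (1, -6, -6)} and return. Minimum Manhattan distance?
40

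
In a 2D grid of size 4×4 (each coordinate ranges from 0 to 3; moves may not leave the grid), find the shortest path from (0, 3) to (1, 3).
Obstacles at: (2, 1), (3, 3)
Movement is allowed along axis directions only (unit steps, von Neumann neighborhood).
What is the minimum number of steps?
1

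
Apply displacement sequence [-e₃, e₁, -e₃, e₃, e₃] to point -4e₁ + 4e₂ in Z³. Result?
(-3, 4, 0)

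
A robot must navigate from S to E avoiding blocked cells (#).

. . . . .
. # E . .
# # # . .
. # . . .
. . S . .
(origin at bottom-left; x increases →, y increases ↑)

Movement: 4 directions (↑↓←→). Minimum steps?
5
(one shortest path: (2, 0) → (3, 0) → (3, 1) → (3, 2) → (3, 3) → (2, 3))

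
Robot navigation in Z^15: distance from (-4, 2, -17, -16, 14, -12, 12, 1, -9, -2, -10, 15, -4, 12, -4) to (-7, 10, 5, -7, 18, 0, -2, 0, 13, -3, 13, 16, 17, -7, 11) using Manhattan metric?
175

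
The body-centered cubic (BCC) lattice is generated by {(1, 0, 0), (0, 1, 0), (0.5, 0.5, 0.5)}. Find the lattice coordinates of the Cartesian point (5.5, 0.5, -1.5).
7b₁ + 2b₂ - 3b₃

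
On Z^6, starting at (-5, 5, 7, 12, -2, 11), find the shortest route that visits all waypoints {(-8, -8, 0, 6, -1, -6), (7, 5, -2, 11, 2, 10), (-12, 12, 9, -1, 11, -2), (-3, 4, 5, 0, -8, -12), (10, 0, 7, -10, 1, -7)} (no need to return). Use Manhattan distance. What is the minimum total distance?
223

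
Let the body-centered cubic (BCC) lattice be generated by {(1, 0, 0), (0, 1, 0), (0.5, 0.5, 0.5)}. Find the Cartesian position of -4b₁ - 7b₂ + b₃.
(-3.5, -6.5, 0.5)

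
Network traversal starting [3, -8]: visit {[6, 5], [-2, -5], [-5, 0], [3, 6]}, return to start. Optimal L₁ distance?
50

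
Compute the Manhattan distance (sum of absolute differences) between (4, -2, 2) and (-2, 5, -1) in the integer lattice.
16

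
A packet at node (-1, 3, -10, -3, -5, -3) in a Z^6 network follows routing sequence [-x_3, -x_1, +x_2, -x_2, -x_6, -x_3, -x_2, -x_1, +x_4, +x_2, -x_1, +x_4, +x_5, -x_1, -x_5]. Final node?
(-5, 3, -12, -1, -5, -4)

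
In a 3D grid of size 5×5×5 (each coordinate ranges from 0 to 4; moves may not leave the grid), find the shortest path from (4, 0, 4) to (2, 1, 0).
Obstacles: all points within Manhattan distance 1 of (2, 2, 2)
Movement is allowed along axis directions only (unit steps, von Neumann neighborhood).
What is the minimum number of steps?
7
(one shortest path: (4, 0, 4) → (3, 0, 4) → (2, 0, 4) → (2, 0, 3) → (2, 0, 2) → (2, 0, 1) → (2, 1, 1) → (2, 1, 0))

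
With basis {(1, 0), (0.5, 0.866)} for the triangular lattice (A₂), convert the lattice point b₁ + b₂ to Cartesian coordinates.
(1.5, 0.866)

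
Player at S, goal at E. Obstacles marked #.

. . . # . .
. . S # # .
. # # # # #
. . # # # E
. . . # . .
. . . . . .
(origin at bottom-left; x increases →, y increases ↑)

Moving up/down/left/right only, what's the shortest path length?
13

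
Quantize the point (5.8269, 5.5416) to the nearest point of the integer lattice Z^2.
(6, 6)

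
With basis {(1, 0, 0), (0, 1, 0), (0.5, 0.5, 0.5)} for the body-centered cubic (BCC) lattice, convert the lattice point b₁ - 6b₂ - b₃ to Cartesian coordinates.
(0.5, -6.5, -0.5)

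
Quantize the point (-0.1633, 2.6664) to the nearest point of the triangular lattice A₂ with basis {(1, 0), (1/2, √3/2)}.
(-0.5, 2.598)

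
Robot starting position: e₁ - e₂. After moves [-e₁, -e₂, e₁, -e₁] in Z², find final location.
(0, -2)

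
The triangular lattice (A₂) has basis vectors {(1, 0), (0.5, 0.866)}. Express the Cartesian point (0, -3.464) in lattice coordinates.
2b₁ - 4b₂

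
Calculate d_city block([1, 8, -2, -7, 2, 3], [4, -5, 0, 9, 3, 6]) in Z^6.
38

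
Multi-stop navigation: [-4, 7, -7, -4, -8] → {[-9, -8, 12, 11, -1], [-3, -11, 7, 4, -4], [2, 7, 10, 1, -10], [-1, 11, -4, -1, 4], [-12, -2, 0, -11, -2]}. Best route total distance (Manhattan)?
165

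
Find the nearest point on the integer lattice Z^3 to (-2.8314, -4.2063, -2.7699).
(-3, -4, -3)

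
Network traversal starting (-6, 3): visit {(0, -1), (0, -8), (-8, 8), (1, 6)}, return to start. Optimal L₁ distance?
50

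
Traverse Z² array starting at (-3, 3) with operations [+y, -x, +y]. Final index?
(-4, 5)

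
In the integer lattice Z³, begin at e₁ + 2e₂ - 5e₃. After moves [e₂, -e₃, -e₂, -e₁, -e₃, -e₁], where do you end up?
(-1, 2, -7)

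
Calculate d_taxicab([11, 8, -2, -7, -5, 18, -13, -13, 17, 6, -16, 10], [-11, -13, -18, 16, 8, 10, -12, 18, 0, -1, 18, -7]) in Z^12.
210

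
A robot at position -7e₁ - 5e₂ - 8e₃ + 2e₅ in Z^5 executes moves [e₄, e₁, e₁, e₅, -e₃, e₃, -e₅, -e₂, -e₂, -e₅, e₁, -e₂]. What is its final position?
(-4, -8, -8, 1, 1)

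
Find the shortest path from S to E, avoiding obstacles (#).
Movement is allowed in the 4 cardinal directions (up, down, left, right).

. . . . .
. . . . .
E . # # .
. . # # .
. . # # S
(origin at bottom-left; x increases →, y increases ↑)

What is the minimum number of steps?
8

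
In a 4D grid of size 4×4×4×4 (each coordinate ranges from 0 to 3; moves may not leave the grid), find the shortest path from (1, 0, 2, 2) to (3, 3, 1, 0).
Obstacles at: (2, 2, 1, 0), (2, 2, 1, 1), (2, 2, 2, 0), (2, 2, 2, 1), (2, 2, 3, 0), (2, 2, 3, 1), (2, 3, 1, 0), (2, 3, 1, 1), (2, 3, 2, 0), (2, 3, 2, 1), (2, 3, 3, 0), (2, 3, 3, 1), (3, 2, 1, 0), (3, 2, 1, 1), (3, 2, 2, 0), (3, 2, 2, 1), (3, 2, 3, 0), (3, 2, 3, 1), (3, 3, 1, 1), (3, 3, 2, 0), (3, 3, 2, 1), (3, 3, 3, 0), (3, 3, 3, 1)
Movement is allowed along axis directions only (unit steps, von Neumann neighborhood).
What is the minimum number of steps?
10
(one shortest path: (1, 0, 2, 2) → (2, 0, 2, 2) → (3, 0, 2, 2) → (3, 1, 2, 2) → (3, 2, 2, 2) → (3, 3, 2, 2) → (3, 3, 1, 2) → (3, 3, 0, 2) → (3, 3, 0, 1) → (3, 3, 0, 0) → (3, 3, 1, 0))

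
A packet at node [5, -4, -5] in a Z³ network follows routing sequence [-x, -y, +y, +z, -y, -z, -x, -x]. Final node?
(2, -5, -5)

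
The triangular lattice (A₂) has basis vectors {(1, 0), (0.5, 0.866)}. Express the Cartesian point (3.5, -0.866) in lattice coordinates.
4b₁ - b₂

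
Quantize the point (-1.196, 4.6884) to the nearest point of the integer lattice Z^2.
(-1, 5)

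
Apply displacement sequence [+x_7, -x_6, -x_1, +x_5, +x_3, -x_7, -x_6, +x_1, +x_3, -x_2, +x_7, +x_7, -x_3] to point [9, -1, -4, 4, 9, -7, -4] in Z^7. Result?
(9, -2, -3, 4, 10, -9, -2)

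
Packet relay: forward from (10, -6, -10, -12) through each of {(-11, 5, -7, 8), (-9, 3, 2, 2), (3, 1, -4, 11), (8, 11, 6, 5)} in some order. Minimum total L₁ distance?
118
(one optimal route: (10, -6, -10, -12) → (3, 1, -4, 11) → (-11, 5, -7, 8) → (-9, 3, 2, 2) → (8, 11, 6, 5))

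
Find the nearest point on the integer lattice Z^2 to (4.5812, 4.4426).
(5, 4)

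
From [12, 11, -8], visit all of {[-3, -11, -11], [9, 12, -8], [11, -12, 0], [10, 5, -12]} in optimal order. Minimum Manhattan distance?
72
(one optimal route: (12, 11, -8) → (9, 12, -8) → (10, 5, -12) → (-3, -11, -11) → (11, -12, 0))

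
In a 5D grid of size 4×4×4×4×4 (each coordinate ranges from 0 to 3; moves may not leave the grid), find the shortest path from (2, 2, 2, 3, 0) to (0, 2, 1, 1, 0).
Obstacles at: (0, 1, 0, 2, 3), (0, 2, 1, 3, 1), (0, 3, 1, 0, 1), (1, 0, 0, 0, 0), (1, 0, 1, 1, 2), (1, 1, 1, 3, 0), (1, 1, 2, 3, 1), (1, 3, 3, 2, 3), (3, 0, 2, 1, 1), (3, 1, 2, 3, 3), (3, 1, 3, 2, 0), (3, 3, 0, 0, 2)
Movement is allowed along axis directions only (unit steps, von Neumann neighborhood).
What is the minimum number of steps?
5
(one shortest path: (2, 2, 2, 3, 0) → (1, 2, 2, 3, 0) → (0, 2, 2, 3, 0) → (0, 2, 1, 3, 0) → (0, 2, 1, 2, 0) → (0, 2, 1, 1, 0))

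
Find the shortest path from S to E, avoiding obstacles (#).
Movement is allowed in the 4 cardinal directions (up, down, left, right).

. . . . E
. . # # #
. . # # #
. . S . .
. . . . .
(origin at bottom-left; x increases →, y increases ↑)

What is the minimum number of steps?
7
(one shortest path: (2, 1) → (1, 1) → (1, 2) → (1, 3) → (1, 4) → (2, 4) → (3, 4) → (4, 4))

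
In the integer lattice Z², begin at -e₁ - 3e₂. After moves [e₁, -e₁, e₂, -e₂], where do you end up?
(-1, -3)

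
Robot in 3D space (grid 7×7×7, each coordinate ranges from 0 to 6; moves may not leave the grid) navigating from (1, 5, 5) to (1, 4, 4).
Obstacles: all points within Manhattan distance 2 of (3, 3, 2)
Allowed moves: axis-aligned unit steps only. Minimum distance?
2
(one shortest path: (1, 5, 5) → (1, 4, 5) → (1, 4, 4))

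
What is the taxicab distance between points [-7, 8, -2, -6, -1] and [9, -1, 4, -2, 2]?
38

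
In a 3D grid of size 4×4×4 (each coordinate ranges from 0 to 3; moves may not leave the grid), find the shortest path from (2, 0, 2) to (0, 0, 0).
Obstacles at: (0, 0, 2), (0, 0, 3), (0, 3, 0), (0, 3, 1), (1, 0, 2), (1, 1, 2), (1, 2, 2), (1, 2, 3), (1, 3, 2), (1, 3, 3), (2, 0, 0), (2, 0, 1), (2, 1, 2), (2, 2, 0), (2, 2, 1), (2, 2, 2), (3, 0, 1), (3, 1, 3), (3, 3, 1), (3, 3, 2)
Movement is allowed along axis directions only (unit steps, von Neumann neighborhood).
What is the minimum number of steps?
8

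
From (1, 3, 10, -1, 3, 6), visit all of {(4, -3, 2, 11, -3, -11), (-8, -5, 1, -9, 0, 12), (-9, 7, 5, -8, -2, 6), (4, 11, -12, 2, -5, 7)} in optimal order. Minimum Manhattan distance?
174
(one optimal route: (1, 3, 10, -1, 3, 6) → (-8, -5, 1, -9, 0, 12) → (-9, 7, 5, -8, -2, 6) → (4, 11, -12, 2, -5, 7) → (4, -3, 2, 11, -3, -11))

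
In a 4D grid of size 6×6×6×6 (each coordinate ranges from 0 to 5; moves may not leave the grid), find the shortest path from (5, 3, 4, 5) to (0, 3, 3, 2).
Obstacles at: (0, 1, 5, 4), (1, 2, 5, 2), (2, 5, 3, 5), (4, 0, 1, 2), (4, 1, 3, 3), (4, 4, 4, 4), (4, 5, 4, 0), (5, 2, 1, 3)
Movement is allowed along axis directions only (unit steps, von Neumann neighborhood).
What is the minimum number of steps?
9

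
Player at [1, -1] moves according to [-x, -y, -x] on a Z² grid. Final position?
(-1, -2)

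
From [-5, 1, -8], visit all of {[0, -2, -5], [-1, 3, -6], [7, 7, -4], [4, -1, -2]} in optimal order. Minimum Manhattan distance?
36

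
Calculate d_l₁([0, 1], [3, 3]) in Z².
5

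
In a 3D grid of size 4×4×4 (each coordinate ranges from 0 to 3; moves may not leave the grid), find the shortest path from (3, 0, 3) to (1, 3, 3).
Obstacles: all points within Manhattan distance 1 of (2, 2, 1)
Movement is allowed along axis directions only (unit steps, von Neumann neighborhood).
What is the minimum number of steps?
5
(one shortest path: (3, 0, 3) → (2, 0, 3) → (1, 0, 3) → (1, 1, 3) → (1, 2, 3) → (1, 3, 3))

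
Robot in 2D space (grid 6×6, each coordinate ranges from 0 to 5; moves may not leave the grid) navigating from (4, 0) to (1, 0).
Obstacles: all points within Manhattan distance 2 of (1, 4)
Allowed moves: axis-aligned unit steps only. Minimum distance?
3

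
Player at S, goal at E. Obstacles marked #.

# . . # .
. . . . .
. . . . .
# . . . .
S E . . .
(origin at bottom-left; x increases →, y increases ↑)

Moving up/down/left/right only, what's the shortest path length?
1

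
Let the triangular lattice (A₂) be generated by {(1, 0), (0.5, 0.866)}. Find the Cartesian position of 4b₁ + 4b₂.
(6, 3.464)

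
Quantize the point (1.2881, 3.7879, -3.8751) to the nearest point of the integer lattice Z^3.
(1, 4, -4)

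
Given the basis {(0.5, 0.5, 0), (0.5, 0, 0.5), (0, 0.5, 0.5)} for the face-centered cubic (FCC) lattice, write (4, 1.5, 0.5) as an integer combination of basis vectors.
5b₁ + 3b₂ - 2b₃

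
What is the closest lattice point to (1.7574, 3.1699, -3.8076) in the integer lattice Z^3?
(2, 3, -4)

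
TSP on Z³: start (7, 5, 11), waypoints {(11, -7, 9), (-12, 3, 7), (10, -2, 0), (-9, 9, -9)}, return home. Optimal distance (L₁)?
122
(one optimal route: (7, 5, 11) → (11, -7, 9) → (10, -2, 0) → (-9, 9, -9) → (-12, 3, 7) → (7, 5, 11))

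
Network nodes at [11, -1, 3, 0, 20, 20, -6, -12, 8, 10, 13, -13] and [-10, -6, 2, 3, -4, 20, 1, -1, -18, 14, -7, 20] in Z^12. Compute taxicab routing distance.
155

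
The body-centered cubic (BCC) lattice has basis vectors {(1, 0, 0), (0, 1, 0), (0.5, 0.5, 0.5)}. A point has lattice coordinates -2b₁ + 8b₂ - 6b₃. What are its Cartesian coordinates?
(-5, 5, -3)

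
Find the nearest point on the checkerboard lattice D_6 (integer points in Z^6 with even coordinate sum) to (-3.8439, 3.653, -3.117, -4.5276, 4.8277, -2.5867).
(-4, 4, -3, -5, 5, -3)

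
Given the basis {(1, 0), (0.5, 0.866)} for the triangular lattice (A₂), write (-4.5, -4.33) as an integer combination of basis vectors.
-2b₁ - 5b₂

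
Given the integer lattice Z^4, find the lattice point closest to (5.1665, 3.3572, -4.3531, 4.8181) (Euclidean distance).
(5, 3, -4, 5)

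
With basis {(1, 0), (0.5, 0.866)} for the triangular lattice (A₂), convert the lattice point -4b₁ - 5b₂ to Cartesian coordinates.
(-6.5, -4.33)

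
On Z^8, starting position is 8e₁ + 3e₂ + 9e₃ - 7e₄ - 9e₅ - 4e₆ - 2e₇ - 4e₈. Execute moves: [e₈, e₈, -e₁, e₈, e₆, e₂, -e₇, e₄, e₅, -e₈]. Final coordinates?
(7, 4, 9, -6, -8, -3, -3, -2)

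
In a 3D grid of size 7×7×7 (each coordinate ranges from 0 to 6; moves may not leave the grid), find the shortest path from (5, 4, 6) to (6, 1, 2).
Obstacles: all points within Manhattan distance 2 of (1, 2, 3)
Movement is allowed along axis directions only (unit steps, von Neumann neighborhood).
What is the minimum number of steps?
8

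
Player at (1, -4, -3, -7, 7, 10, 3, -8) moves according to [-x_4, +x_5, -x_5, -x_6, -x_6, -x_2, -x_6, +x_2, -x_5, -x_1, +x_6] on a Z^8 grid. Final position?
(0, -4, -3, -8, 6, 8, 3, -8)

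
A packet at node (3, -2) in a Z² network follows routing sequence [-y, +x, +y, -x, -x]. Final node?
(2, -2)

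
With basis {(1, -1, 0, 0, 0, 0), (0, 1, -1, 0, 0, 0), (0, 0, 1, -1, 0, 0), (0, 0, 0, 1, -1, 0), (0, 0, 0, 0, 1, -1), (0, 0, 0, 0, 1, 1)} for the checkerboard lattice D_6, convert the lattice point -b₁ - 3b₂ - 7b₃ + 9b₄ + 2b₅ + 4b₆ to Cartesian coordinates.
(-1, -2, -4, 16, -3, 2)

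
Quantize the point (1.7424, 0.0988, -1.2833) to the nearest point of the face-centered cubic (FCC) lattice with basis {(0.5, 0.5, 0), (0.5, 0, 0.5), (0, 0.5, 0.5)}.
(1.5, 0, -1.5)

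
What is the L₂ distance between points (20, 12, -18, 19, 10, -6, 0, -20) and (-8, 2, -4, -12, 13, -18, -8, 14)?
58.4294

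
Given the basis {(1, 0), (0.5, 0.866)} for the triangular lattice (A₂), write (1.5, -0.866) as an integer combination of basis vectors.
2b₁ - b₂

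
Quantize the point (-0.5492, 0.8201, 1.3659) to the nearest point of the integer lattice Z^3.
(-1, 1, 1)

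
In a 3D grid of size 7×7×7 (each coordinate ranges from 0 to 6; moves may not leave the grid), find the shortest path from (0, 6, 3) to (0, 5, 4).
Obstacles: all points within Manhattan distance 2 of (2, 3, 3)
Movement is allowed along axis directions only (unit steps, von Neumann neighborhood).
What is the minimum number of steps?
2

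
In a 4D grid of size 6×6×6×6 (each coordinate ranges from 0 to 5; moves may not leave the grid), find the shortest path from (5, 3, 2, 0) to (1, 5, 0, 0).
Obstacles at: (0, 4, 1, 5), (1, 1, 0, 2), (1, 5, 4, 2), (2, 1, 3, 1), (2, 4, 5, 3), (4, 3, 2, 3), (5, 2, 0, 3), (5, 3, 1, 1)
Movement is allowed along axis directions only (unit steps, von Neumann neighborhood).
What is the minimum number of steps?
8
(one shortest path: (5, 3, 2, 0) → (4, 3, 2, 0) → (3, 3, 2, 0) → (2, 3, 2, 0) → (1, 3, 2, 0) → (1, 4, 2, 0) → (1, 5, 2, 0) → (1, 5, 1, 0) → (1, 5, 0, 0))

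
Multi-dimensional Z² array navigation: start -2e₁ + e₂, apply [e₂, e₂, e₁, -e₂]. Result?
(-1, 2)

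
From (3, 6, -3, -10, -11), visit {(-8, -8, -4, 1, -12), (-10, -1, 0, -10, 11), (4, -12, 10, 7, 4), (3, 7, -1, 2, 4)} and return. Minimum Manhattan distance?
210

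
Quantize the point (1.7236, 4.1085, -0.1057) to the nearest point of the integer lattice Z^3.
(2, 4, 0)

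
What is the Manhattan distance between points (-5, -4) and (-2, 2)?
9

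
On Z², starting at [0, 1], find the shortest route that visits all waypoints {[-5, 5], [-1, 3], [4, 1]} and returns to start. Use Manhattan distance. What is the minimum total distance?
26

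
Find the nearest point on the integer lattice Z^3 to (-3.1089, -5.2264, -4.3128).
(-3, -5, -4)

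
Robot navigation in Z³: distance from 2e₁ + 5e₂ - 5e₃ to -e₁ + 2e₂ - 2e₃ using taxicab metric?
9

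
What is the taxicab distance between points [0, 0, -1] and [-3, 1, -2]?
5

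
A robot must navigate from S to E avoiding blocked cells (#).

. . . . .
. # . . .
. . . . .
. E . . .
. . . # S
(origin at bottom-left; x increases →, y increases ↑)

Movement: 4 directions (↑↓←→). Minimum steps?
4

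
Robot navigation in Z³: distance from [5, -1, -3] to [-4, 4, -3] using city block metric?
14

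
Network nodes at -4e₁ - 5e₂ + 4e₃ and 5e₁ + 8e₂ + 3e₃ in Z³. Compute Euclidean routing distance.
15.843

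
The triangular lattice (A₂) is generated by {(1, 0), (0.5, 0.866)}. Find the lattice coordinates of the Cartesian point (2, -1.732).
3b₁ - 2b₂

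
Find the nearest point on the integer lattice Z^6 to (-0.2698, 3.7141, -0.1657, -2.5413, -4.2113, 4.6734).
(0, 4, 0, -3, -4, 5)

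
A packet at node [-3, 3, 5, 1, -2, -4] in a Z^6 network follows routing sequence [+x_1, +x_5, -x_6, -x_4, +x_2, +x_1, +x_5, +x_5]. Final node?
(-1, 4, 5, 0, 1, -5)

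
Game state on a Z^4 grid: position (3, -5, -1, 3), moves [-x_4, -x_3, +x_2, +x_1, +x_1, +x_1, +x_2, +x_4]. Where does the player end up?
(6, -3, -2, 3)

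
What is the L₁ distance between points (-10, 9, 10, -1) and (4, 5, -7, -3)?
37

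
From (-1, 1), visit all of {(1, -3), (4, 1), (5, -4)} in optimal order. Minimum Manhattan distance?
16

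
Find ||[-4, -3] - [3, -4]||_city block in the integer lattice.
8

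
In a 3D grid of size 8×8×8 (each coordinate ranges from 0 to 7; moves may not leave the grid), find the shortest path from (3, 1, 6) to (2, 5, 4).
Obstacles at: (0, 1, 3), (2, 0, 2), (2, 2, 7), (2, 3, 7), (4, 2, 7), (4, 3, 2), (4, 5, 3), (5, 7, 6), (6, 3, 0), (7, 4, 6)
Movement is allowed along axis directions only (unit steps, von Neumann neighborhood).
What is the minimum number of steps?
7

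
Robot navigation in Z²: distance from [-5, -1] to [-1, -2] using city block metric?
5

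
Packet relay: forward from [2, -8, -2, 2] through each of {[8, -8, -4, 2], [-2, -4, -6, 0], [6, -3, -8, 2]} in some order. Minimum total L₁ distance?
32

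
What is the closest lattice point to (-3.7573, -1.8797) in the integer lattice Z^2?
(-4, -2)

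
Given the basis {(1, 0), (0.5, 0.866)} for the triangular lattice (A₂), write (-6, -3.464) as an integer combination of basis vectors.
-4b₁ - 4b₂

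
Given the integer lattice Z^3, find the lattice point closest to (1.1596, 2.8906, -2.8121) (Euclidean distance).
(1, 3, -3)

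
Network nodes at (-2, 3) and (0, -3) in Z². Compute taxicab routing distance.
8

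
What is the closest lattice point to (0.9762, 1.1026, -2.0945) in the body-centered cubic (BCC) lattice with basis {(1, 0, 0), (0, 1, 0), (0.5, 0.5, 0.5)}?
(1, 1, -2)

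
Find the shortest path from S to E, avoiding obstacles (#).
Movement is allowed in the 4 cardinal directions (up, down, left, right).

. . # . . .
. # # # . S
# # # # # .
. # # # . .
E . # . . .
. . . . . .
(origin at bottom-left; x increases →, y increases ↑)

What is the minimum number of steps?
10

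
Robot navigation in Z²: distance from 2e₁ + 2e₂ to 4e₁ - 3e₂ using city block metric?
7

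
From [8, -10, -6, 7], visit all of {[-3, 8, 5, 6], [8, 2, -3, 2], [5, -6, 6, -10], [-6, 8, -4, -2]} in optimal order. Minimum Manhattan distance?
104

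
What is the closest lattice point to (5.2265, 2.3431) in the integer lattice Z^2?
(5, 2)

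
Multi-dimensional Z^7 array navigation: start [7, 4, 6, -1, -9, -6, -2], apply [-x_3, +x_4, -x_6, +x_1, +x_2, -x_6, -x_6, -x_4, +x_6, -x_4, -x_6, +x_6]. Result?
(8, 5, 5, -2, -9, -8, -2)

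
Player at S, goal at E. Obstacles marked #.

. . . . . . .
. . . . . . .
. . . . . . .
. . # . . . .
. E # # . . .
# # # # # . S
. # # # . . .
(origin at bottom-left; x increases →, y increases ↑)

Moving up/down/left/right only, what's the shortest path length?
10
(one shortest path: (6, 1) → (5, 1) → (5, 2) → (4, 2) → (4, 3) → (3, 3) → (3, 4) → (2, 4) → (1, 4) → (1, 3) → (1, 2))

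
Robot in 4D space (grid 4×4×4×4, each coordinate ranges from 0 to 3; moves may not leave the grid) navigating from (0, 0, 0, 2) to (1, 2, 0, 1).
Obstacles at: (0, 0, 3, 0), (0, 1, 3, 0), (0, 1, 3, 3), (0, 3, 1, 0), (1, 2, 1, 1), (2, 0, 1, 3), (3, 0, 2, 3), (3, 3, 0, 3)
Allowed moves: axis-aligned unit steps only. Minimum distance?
4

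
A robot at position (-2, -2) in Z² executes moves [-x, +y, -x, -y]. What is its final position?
(-4, -2)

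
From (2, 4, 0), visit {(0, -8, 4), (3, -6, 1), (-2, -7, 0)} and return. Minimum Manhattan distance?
42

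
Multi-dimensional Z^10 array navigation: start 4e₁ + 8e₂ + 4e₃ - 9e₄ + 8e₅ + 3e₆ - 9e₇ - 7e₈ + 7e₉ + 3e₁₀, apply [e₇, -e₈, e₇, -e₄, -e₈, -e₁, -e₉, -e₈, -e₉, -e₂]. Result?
(3, 7, 4, -10, 8, 3, -7, -10, 5, 3)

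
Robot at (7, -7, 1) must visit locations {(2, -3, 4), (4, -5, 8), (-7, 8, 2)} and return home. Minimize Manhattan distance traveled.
72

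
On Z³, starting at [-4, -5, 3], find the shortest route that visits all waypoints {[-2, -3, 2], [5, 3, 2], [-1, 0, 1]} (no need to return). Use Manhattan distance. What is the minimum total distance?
20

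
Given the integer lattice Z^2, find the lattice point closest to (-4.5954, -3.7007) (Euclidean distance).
(-5, -4)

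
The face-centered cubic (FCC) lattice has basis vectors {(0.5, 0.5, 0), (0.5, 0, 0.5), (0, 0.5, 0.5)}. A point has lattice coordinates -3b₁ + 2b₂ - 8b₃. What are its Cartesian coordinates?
(-0.5, -5.5, -3)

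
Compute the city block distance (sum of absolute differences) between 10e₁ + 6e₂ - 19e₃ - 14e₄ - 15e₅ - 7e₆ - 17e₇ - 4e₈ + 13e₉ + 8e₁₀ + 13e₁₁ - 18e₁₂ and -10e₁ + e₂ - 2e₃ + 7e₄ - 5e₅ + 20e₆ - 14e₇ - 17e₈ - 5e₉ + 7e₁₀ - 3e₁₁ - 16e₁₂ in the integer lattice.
153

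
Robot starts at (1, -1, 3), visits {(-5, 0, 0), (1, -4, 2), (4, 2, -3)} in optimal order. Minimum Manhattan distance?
30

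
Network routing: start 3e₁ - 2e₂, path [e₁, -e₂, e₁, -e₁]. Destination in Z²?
(4, -3)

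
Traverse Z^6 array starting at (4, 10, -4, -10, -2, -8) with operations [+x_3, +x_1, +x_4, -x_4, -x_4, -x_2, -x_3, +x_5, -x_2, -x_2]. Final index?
(5, 7, -4, -11, -1, -8)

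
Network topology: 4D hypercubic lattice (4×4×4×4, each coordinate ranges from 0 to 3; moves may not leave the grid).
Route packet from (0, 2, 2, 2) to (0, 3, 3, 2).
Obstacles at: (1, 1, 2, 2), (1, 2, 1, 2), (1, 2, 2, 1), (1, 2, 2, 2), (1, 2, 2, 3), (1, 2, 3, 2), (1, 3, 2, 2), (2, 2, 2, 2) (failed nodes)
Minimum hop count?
2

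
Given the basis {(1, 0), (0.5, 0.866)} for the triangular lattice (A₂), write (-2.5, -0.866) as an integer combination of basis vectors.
-2b₁ - b₂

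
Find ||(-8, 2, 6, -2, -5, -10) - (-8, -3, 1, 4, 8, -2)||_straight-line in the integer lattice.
17.8606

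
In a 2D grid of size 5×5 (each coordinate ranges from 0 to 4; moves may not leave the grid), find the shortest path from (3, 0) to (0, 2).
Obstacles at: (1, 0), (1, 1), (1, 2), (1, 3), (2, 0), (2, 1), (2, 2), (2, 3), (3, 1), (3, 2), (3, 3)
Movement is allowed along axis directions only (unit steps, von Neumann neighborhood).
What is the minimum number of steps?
11
(one shortest path: (3, 0) → (4, 0) → (4, 1) → (4, 2) → (4, 3) → (4, 4) → (3, 4) → (2, 4) → (1, 4) → (0, 4) → (0, 3) → (0, 2))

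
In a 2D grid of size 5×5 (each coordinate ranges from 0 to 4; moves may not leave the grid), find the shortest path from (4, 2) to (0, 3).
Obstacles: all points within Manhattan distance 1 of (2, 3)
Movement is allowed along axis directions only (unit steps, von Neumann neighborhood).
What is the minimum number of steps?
7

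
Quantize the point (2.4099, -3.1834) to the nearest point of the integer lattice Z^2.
(2, -3)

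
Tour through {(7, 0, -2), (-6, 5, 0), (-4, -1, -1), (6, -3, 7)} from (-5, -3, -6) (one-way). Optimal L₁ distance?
50
(one optimal route: (-5, -3, -6) → (-6, 5, 0) → (-4, -1, -1) → (7, 0, -2) → (6, -3, 7))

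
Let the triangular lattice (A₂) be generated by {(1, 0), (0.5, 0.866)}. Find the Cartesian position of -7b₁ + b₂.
(-6.5, 0.866)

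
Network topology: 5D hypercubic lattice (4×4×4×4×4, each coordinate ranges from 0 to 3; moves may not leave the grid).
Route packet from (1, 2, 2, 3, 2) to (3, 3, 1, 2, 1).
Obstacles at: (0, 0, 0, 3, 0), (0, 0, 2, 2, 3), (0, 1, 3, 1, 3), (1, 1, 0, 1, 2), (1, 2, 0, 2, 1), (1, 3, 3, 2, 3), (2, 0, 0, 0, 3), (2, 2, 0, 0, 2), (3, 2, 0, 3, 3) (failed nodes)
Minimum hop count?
6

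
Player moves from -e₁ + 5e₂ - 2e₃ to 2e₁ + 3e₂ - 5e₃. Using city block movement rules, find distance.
8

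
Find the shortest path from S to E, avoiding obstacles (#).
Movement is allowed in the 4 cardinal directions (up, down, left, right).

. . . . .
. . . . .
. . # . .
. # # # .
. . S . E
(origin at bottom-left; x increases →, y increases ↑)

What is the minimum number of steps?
2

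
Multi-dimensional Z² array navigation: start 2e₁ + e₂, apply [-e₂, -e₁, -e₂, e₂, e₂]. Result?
(1, 1)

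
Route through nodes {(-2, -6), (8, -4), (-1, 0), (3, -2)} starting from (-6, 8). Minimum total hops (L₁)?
36
(one optimal route: (-6, 8) → (-1, 0) → (-2, -6) → (3, -2) → (8, -4))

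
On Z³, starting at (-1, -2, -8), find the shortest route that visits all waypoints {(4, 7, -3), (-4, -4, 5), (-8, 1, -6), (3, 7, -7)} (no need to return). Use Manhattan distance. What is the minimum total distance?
60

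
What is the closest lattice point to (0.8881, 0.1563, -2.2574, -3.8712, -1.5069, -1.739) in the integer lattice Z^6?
(1, 0, -2, -4, -2, -2)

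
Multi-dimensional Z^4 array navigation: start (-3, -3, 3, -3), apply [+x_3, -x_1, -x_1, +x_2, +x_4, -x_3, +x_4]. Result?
(-5, -2, 3, -1)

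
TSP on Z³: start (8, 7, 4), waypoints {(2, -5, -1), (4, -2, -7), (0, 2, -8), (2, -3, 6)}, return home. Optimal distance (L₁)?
72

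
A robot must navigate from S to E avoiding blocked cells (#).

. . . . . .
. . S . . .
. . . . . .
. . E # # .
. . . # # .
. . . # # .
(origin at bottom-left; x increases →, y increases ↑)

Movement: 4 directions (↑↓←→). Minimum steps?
2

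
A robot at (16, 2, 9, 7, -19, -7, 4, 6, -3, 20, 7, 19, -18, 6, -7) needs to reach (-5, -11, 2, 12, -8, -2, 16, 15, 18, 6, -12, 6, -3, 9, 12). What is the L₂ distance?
53.0754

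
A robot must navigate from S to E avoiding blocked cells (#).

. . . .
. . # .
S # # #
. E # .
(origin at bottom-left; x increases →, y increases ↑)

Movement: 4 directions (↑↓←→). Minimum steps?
2
(one shortest path: (0, 1) → (0, 0) → (1, 0))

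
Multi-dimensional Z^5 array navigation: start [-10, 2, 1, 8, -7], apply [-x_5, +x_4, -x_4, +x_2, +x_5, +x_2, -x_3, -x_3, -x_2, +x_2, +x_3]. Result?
(-10, 4, 0, 8, -7)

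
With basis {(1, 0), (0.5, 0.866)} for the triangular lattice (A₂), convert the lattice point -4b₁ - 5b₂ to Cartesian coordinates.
(-6.5, -4.33)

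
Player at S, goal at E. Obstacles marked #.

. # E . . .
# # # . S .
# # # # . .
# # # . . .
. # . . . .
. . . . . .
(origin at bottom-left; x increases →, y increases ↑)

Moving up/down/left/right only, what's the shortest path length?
3
(one shortest path: (4, 4) → (3, 4) → (3, 5) → (2, 5))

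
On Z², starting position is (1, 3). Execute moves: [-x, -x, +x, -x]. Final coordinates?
(-1, 3)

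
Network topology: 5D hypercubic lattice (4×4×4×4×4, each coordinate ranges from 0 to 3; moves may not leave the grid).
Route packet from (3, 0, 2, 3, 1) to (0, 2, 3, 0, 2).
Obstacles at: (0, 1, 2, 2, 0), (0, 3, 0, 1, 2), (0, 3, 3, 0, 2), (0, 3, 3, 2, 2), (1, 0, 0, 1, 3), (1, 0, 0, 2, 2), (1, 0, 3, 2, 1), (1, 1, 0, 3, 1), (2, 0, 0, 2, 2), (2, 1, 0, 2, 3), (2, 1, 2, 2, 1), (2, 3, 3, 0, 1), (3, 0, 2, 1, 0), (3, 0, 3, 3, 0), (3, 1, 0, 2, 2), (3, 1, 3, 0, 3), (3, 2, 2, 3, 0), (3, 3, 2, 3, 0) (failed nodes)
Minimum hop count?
10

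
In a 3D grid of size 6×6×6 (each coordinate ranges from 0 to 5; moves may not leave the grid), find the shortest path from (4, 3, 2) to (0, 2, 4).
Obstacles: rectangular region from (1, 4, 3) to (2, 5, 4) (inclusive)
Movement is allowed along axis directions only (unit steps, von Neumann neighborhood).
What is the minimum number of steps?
7
(one shortest path: (4, 3, 2) → (3, 3, 2) → (2, 3, 2) → (1, 3, 2) → (0, 3, 2) → (0, 2, 2) → (0, 2, 3) → (0, 2, 4))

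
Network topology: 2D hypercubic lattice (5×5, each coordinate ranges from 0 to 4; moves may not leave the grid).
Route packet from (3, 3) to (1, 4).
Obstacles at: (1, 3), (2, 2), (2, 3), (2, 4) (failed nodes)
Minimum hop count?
9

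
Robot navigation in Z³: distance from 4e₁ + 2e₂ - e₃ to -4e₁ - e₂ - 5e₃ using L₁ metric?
15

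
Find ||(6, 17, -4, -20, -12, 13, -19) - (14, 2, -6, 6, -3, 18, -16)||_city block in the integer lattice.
68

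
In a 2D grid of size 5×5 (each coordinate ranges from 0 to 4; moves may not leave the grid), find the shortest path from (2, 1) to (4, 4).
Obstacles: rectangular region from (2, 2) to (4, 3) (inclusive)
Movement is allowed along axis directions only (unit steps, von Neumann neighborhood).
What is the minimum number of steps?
7
(one shortest path: (2, 1) → (1, 1) → (1, 2) → (1, 3) → (1, 4) → (2, 4) → (3, 4) → (4, 4))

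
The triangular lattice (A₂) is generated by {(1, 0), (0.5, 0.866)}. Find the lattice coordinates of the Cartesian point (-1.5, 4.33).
-4b₁ + 5b₂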